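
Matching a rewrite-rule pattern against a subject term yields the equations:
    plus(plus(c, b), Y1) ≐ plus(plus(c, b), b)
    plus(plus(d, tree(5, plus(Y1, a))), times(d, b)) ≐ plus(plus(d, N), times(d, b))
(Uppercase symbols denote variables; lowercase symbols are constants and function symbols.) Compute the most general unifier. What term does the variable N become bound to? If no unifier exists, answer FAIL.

tree(5, plus(b, a))

Decompose plus/2: plus(c, b) ≐ plus(c, b),  Y1 ≐ b.
Delete trivial equation plus(c, b) ≐ plus(c, b).
Bind Y1 := b; substituting into the remaining equation gives: plus(plus(d, tree(5, plus(b, a))), times(d, b)) ≐ plus(plus(d, N), times(d, b)).
Decompose plus/2: plus(d, tree(5, plus(b, a))) ≐ plus(d, N),  times(d, b) ≐ times(d, b).
Decompose plus/2: d ≐ d,  tree(5, plus(b, a)) ≐ N.
Delete trivial equation d ≐ d.
Bind N := tree(5, plus(b, a)); no other remaining equation mentions N.
Delete trivial equation times(d, b) ≐ times(d, b).
MGU = { Y1 := b, N := tree(5, plus(b, a)) }, so N := tree(5, plus(b, a)).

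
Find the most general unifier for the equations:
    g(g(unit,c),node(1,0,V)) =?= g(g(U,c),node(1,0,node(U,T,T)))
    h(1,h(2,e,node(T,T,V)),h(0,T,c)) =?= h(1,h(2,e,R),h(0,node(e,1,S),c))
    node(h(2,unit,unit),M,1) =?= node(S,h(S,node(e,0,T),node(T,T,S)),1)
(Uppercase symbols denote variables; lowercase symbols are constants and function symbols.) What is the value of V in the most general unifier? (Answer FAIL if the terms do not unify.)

node(unit,node(e,1,h(2,unit,unit)),node(e,1,h(2,unit,unit)))

Decompose g/2: g(unit,c) =?= g(U,c),  node(1,0,V) =?= node(1,0,node(U,T,T)).
Decompose g/2: unit =?= U,  c =?= c.
Bind U := unit; substituting into the one remaining equation that mentions U gives: node(1,0,V) =?= node(1,0,node(unit,T,T)).
Delete trivial equation c =?= c.
Decompose node/3: 1 =?= 1,  0 =?= 0,  V =?= node(unit,T,T).
Delete trivial equation 1 =?= 1.
Delete trivial equation 0 =?= 0.
Bind V := node(unit,T,T); substituting into the one remaining equation that mentions V gives: h(1,h(2,e,node(T,T,node(unit,T,T))),h(0,T,c)) =?= h(1,h(2,e,R),h(0,node(e,1,S),c)).
Decompose h/3: 1 =?= 1,  h(2,e,node(T,T,node(unit,T,T))) =?= h(2,e,R),  h(0,T,c) =?= h(0,node(e,1,S),c).
Delete trivial equation 1 =?= 1.
Decompose h/3: 2 =?= 2,  e =?= e,  node(T,T,node(unit,T,T)) =?= R.
Delete trivial equation 2 =?= 2.
Delete trivial equation e =?= e.
Bind R := node(T,T,node(unit,T,T)); no other remaining equation mentions R.
Decompose h/3: 0 =?= 0,  T =?= node(e,1,S),  c =?= c.
Delete trivial equation 0 =?= 0.
Bind T := node(e,1,S); substituting into the one remaining equation that mentions T gives: node(h(2,unit,unit),M,1) =?= node(S,h(S,node(e,0,node(e,1,S)),node(node(e,1,S),node(e,1,S),S)),1). Substituting into the earlier bindings gives V := node(unit,node(e,1,S),node(e,1,S)), R := node(node(e,1,S),node(e,1,S),node(unit,node(e,1,S),node(e,1,S))).
Delete trivial equation c =?= c.
Decompose node/3: h(2,unit,unit) =?= S,  M =?= h(S,node(e,0,node(e,1,S)),node(node(e,1,S),node(e,1,S),S)),  1 =?= 1.
Bind S := h(2,unit,unit); substituting into the one remaining equation that mentions S gives: M =?= h(h(2,unit,unit),node(e,0,node(e,1,h(2,unit,unit))),node(node(e,1,h(2,unit,unit)),node(e,1,h(2,unit,unit)),h(2,unit,unit))). Substituting into the earlier bindings gives V := node(unit,node(e,1,h(2,unit,unit)),node(e,1,h(2,unit,unit))), R := node(node(e,1,h(2,unit,unit)),node(e,1,h(2,unit,unit)),node(unit,node(e,1,h(2,unit,unit)),node(e,1,h(2,unit,unit)))), T := node(e,1,h(2,unit,unit)).
Bind M := h(h(2,unit,unit),node(e,0,node(e,1,h(2,unit,unit))),node(node(e,1,h(2,unit,unit)),node(e,1,h(2,unit,unit)),h(2,unit,unit))); no other remaining equation mentions M.
Delete trivial equation 1 =?= 1.
MGU = { U -> unit, V -> node(unit,node(e,1,h(2,unit,unit)),node(e,1,h(2,unit,unit))), R -> node(node(e,1,h(2,unit,unit)),node(e,1,h(2,unit,unit)),node(unit,node(e,1,h(2,unit,unit)),node(e,1,h(2,unit,unit)))), T -> node(e,1,h(2,unit,unit)), S -> h(2,unit,unit), M -> h(h(2,unit,unit),node(e,0,node(e,1,h(2,unit,unit))),node(node(e,1,h(2,unit,unit)),node(e,1,h(2,unit,unit)),h(2,unit,unit))) }, so V -> node(unit,node(e,1,h(2,unit,unit)),node(e,1,h(2,unit,unit))).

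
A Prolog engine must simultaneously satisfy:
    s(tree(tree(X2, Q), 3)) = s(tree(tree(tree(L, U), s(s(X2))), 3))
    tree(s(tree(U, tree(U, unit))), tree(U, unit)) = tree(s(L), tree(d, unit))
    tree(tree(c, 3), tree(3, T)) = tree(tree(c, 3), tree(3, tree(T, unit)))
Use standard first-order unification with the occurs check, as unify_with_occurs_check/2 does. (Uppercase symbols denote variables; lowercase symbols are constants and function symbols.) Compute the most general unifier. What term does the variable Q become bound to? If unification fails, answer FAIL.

FAIL

Decompose s/1: tree(tree(X2, Q), 3) = tree(tree(tree(L, U), s(s(X2))), 3).
Decompose tree/2: tree(X2, Q) = tree(tree(L, U), s(s(X2))),  3 = 3.
Decompose tree/2: X2 = tree(L, U),  Q = s(s(X2)).
Bind X2 := tree(L, U); substituting into the one remaining equation that mentions X2 gives: Q = s(s(tree(L, U))).
Bind Q := s(s(tree(L, U))); no other remaining equation mentions Q.
Delete trivial equation 3 = 3.
Decompose tree/2: s(tree(U, tree(U, unit))) = s(L),  tree(U, unit) = tree(d, unit).
Decompose s/1: tree(U, tree(U, unit)) = L.
Bind L := tree(U, tree(U, unit)); no other remaining equation mentions L. Substituting into the earlier bindings gives X2 := tree(tree(U, tree(U, unit)), U), Q := s(s(tree(tree(U, tree(U, unit)), U))).
Decompose tree/2: U = d,  unit = unit.
Bind U := d; no other remaining equation mentions U. Substituting into the earlier bindings gives X2 := tree(tree(d, tree(d, unit)), d), Q := s(s(tree(tree(d, tree(d, unit)), d))), L := tree(d, tree(d, unit)).
Delete trivial equation unit = unit.
Decompose tree/2: tree(c, 3) = tree(c, 3),  tree(3, T) = tree(3, tree(T, unit)).
Delete trivial equation tree(c, 3) = tree(c, 3).
Decompose tree/2: 3 = 3,  T = tree(T, unit).
Delete trivial equation 3 = 3.
Occurs check fails: T occurs in tree(T, unit); the equation T = tree(T, unit) has no finite solution.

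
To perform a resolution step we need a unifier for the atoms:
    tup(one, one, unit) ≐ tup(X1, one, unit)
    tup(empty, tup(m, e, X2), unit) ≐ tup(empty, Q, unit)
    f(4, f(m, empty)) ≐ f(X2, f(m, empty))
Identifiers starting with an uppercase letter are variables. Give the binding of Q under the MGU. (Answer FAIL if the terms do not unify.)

tup(m, e, 4)

Decompose tup/3: one ≐ X1,  one ≐ one,  unit ≐ unit.
Bind X1 := one; no other remaining equation mentions X1.
Delete trivial equation one ≐ one.
Delete trivial equation unit ≐ unit.
Decompose tup/3: empty ≐ empty,  tup(m, e, X2) ≐ Q,  unit ≐ unit.
Delete trivial equation empty ≐ empty.
Bind Q := tup(m, e, X2); no other remaining equation mentions Q.
Delete trivial equation unit ≐ unit.
Decompose f/2: 4 ≐ X2,  f(m, empty) ≐ f(m, empty).
Bind X2 := 4; no other remaining equation mentions X2. Substituting into the earlier binding gives Q := tup(m, e, 4).
Delete trivial equation f(m, empty) ≐ f(m, empty).
MGU = { X1 ↦ one, Q ↦ tup(m, e, 4), X2 ↦ 4 }, so Q ↦ tup(m, e, 4).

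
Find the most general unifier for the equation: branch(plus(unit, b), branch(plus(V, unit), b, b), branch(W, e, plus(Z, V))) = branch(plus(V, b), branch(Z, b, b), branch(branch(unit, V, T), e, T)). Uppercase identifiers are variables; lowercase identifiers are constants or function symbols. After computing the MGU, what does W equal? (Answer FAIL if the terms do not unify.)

Decompose branch/3: plus(unit, b) = plus(V, b),  branch(plus(V, unit), b, b) = branch(Z, b, b),  branch(W, e, plus(Z, V)) = branch(branch(unit, V, T), e, T).
Decompose plus/2: unit = V,  b = b.
Bind V := unit; substituting into the 2 remaining equations that mention V gives: branch(plus(unit, unit), b, b) = branch(Z, b, b),  branch(W, e, plus(Z, unit)) = branch(branch(unit, unit, T), e, T).
Delete trivial equation b = b.
Decompose branch/3: plus(unit, unit) = Z,  b = b,  b = b.
Bind Z := plus(unit, unit); substituting into the one remaining equation that mentions Z gives: branch(W, e, plus(plus(unit, unit), unit)) = branch(branch(unit, unit, T), e, T).
Delete trivial equation b = b.
Delete trivial equation b = b.
Decompose branch/3: W = branch(unit, unit, T),  e = e,  plus(plus(unit, unit), unit) = T.
Bind W := branch(unit, unit, T); no other remaining equation mentions W.
Delete trivial equation e = e.
Bind T := plus(plus(unit, unit), unit). Substituting into the earlier binding gives W := branch(unit, unit, plus(plus(unit, unit), unit)).
MGU = { V := unit, Z := plus(unit, unit), W := branch(unit, unit, plus(plus(unit, unit), unit)), T := plus(plus(unit, unit), unit) }, so W := branch(unit, unit, plus(plus(unit, unit), unit)).

branch(unit, unit, plus(plus(unit, unit), unit))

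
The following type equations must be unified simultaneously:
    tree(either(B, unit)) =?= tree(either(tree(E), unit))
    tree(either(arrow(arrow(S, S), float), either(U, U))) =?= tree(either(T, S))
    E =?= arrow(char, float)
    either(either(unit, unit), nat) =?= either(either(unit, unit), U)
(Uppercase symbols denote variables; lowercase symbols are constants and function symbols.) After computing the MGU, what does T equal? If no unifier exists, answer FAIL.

Decompose tree/1: either(B, unit) =?= either(tree(E), unit).
Decompose either/2: B =?= tree(E),  unit =?= unit.
Bind B := tree(E); no other remaining equation mentions B.
Delete trivial equation unit =?= unit.
Decompose tree/1: either(arrow(arrow(S, S), float), either(U, U)) =?= either(T, S).
Decompose either/2: arrow(arrow(S, S), float) =?= T,  either(U, U) =?= S.
Bind T := arrow(arrow(S, S), float); no other remaining equation mentions T.
Bind S := either(U, U); no other remaining equation mentions S. Substituting into the earlier binding gives T := arrow(arrow(either(U, U), either(U, U)), float).
Bind E := arrow(char, float); no other remaining equation mentions E. Substituting into the earlier binding gives B := tree(arrow(char, float)).
Decompose either/2: either(unit, unit) =?= either(unit, unit),  nat =?= U.
Delete trivial equation either(unit, unit) =?= either(unit, unit).
Bind U := nat. Substituting into the earlier bindings gives T := arrow(arrow(either(nat, nat), either(nat, nat)), float), S := either(nat, nat).
MGU = { B := tree(arrow(char, float)), T := arrow(arrow(either(nat, nat), either(nat, nat)), float), S := either(nat, nat), E := arrow(char, float), U := nat }, so T := arrow(arrow(either(nat, nat), either(nat, nat)), float).

arrow(arrow(either(nat, nat), either(nat, nat)), float)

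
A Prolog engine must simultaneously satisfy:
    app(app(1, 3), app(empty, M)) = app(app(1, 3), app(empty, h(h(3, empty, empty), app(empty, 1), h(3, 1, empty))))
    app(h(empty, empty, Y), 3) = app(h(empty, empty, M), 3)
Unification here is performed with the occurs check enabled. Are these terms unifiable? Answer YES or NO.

Decompose app/2: app(1, 3) = app(1, 3),  app(empty, M) = app(empty, h(h(3, empty, empty), app(empty, 1), h(3, 1, empty))).
Delete trivial equation app(1, 3) = app(1, 3).
Decompose app/2: empty = empty,  M = h(h(3, empty, empty), app(empty, 1), h(3, 1, empty)).
Delete trivial equation empty = empty.
Bind M := h(h(3, empty, empty), app(empty, 1), h(3, 1, empty)); substituting into the remaining equation gives: app(h(empty, empty, Y), 3) = app(h(empty, empty, h(h(3, empty, empty), app(empty, 1), h(3, 1, empty))), 3).
Decompose app/2: h(empty, empty, Y) = h(empty, empty, h(h(3, empty, empty), app(empty, 1), h(3, 1, empty))),  3 = 3.
Decompose h/3: empty = empty,  empty = empty,  Y = h(h(3, empty, empty), app(empty, 1), h(3, 1, empty)).
Delete trivial equation empty = empty.
Delete trivial equation empty = empty.
Bind Y := h(h(3, empty, empty), app(empty, 1), h(3, 1, empty)); no other remaining equation mentions Y.
Delete trivial equation 3 = 3.
No equations remain and no clash or occurs-check failure arose, so a unifier exists.

YES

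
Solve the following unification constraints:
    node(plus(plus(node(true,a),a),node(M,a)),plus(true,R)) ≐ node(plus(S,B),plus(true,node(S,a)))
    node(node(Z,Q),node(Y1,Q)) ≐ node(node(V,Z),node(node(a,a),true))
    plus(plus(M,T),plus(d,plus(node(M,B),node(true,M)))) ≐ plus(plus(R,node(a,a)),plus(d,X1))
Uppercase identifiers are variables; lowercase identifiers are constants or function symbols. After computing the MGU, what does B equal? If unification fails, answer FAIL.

node(node(plus(node(true,a),a),a),a)

Decompose node/2: plus(plus(node(true,a),a),node(M,a)) ≐ plus(S,B),  plus(true,R) ≐ plus(true,node(S,a)).
Decompose plus/2: plus(node(true,a),a) ≐ S,  node(M,a) ≐ B.
Bind S := plus(node(true,a),a); substituting into the one remaining equation that mentions S gives: plus(true,R) ≐ plus(true,node(plus(node(true,a),a),a)).
Bind B := node(M,a); substituting into the one remaining equation that mentions B gives: plus(plus(M,T),plus(d,plus(node(M,node(M,a)),node(true,M)))) ≐ plus(plus(R,node(a,a)),plus(d,X1)).
Decompose plus/2: true ≐ true,  R ≐ node(plus(node(true,a),a),a).
Delete trivial equation true ≐ true.
Bind R := node(plus(node(true,a),a),a); substituting into the one remaining equation that mentions R gives: plus(plus(M,T),plus(d,plus(node(M,node(M,a)),node(true,M)))) ≐ plus(plus(node(plus(node(true,a),a),a),node(a,a)),plus(d,X1)).
Decompose node/2: node(Z,Q) ≐ node(V,Z),  node(Y1,Q) ≐ node(node(a,a),true).
Decompose node/2: Z ≐ V,  Q ≐ Z.
Bind Z := V; substituting into the one remaining equation that mentions Z gives: Q ≐ V.
Bind Q := V; substituting into the one remaining equation that mentions Q gives: node(Y1,V) ≐ node(node(a,a),true).
Decompose node/2: Y1 ≐ node(a,a),  V ≐ true.
Bind Y1 := node(a,a); no other remaining equation mentions Y1.
Bind V := true; no other remaining equation mentions V. Substituting into the earlier bindings gives Z := true, Q := true.
Decompose plus/2: plus(M,T) ≐ plus(node(plus(node(true,a),a),a),node(a,a)),  plus(d,plus(node(M,node(M,a)),node(true,M))) ≐ plus(d,X1).
Decompose plus/2: M ≐ node(plus(node(true,a),a),a),  T ≐ node(a,a).
Bind M := node(plus(node(true,a),a),a); substituting into the one remaining equation that mentions M gives: plus(d,plus(node(node(plus(node(true,a),a),a),node(node(plus(node(true,a),a),a),a)),node(true,node(plus(node(true,a),a),a)))) ≐ plus(d,X1). Substituting into the earlier binding gives B := node(node(plus(node(true,a),a),a),a).
Bind T := node(a,a); no other remaining equation mentions T.
Decompose plus/2: d ≐ d,  plus(node(node(plus(node(true,a),a),a),node(node(plus(node(true,a),a),a),a)),node(true,node(plus(node(true,a),a),a))) ≐ X1.
Delete trivial equation d ≐ d.
Bind X1 := plus(node(node(plus(node(true,a),a),a),node(node(plus(node(true,a),a),a),a)),node(true,node(plus(node(true,a),a),a))).
MGU = { S -> plus(node(true,a),a), B -> node(node(plus(node(true,a),a),a),a), R -> node(plus(node(true,a),a),a), Z -> true, Q -> true, Y1 -> node(a,a), V -> true, M -> node(plus(node(true,a),a),a), T -> node(a,a), X1 -> plus(node(node(plus(node(true,a),a),a),node(node(plus(node(true,a),a),a),a)),node(true,node(plus(node(true,a),a),a))) }, so B -> node(node(plus(node(true,a),a),a),a).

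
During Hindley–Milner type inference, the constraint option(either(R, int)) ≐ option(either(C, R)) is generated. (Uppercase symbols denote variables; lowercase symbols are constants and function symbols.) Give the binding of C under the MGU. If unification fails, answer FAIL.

Decompose option/1: either(R, int) ≐ either(C, R).
Decompose either/2: R ≐ C,  int ≐ R.
Bind R := C; substituting into the remaining equation gives: int ≐ C.
Bind C := int. Substituting into the earlier binding gives R := int.
MGU = { R -> int, C -> int }, so C -> int.

int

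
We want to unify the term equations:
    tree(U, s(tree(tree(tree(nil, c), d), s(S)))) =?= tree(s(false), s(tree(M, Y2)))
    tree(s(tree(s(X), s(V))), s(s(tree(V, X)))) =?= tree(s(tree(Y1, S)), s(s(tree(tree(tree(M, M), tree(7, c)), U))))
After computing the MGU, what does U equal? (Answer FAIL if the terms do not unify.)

Decompose tree/2: U =?= s(false),  s(tree(tree(tree(nil, c), d), s(S))) =?= s(tree(M, Y2)).
Bind U := s(false); substituting into the one remaining equation that mentions U gives: tree(s(tree(s(X), s(V))), s(s(tree(V, X)))) =?= tree(s(tree(Y1, S)), s(s(tree(tree(tree(M, M), tree(7, c)), s(false))))).
Decompose s/1: tree(tree(tree(nil, c), d), s(S)) =?= tree(M, Y2).
Decompose tree/2: tree(tree(nil, c), d) =?= M,  s(S) =?= Y2.
Bind M := tree(tree(nil, c), d); substituting into the one remaining equation that mentions M gives: tree(s(tree(s(X), s(V))), s(s(tree(V, X)))) =?= tree(s(tree(Y1, S)), s(s(tree(tree(tree(tree(tree(nil, c), d), tree(tree(nil, c), d)), tree(7, c)), s(false))))).
Bind Y2 := s(S); no other remaining equation mentions Y2.
Decompose tree/2: s(tree(s(X), s(V))) =?= s(tree(Y1, S)),  s(s(tree(V, X))) =?= s(s(tree(tree(tree(tree(tree(nil, c), d), tree(tree(nil, c), d)), tree(7, c)), s(false)))).
Decompose s/1: tree(s(X), s(V)) =?= tree(Y1, S).
Decompose tree/2: s(X) =?= Y1,  s(V) =?= S.
Bind Y1 := s(X); no other remaining equation mentions Y1.
Bind S := s(V); no other remaining equation mentions S. Substituting into the earlier binding gives Y2 := s(s(V)).
Decompose s/1: s(tree(V, X)) =?= s(tree(tree(tree(tree(tree(nil, c), d), tree(tree(nil, c), d)), tree(7, c)), s(false))).
Decompose s/1: tree(V, X) =?= tree(tree(tree(tree(tree(nil, c), d), tree(tree(nil, c), d)), tree(7, c)), s(false)).
Decompose tree/2: V =?= tree(tree(tree(tree(nil, c), d), tree(tree(nil, c), d)), tree(7, c)),  X =?= s(false).
Bind V := tree(tree(tree(tree(nil, c), d), tree(tree(nil, c), d)), tree(7, c)); no other remaining equation mentions V. Substituting into the earlier bindings gives Y2 := s(s(tree(tree(tree(tree(nil, c), d), tree(tree(nil, c), d)), tree(7, c)))), S := s(tree(tree(tree(tree(nil, c), d), tree(tree(nil, c), d)), tree(7, c))).
Bind X := s(false). Substituting into the earlier binding gives Y1 := s(s(false)).
MGU = { U -> s(false), M -> tree(tree(nil, c), d), Y2 -> s(s(tree(tree(tree(tree(nil, c), d), tree(tree(nil, c), d)), tree(7, c)))), Y1 -> s(s(false)), S -> s(tree(tree(tree(tree(nil, c), d), tree(tree(nil, c), d)), tree(7, c))), V -> tree(tree(tree(tree(nil, c), d), tree(tree(nil, c), d)), tree(7, c)), X -> s(false) }, so U -> s(false).

s(false)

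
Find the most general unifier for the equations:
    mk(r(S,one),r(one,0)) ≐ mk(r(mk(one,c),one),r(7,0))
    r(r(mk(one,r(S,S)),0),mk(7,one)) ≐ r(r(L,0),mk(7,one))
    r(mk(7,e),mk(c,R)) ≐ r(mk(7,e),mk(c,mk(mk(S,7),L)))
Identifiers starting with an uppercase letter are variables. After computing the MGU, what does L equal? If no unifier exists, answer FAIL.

FAIL

Decompose mk/2: r(S,one) ≐ r(mk(one,c),one),  r(one,0) ≐ r(7,0).
Decompose r/2: S ≐ mk(one,c),  one ≐ one.
Bind S := mk(one,c); substituting into the 2 remaining equations that mention S gives: r(r(mk(one,r(mk(one,c),mk(one,c))),0),mk(7,one)) ≐ r(r(L,0),mk(7,one)),  r(mk(7,e),mk(c,R)) ≐ r(mk(7,e),mk(c,mk(mk(mk(one,c),7),L))).
Delete trivial equation one ≐ one.
Decompose r/2: one ≐ 7,  0 ≐ 0.
Clash: constants one and 7 differ; no unifier exists.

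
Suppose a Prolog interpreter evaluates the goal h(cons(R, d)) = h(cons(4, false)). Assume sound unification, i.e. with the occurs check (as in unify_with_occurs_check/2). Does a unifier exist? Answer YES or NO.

Decompose h/1: cons(R, d) = cons(4, false).
Decompose cons/2: R = 4,  d = false.
Bind R := 4; no other remaining equation mentions R.
Clash: constants d and false differ; no unifier exists.

NO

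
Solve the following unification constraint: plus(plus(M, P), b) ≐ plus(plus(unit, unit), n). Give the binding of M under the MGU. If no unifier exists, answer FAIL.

FAIL

Decompose plus/2: plus(M, P) ≐ plus(unit, unit),  b ≐ n.
Decompose plus/2: M ≐ unit,  P ≐ unit.
Bind M := unit; no other remaining equation mentions M.
Bind P := unit; no other remaining equation mentions P.
Clash: constants b and n differ; no unifier exists.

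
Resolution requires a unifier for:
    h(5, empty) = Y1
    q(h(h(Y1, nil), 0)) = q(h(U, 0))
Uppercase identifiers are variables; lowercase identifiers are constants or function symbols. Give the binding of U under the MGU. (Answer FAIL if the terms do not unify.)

h(h(5, empty), nil)

Bind Y1 := h(5, empty); substituting into the remaining equation gives: q(h(h(h(5, empty), nil), 0)) = q(h(U, 0)).
Decompose q/1: h(h(h(5, empty), nil), 0) = h(U, 0).
Decompose h/2: h(h(5, empty), nil) = U,  0 = 0.
Bind U := h(h(5, empty), nil); no other remaining equation mentions U.
Delete trivial equation 0 = 0.
MGU = { Y1 := h(5, empty), U := h(h(5, empty), nil) }, so U := h(h(5, empty), nil).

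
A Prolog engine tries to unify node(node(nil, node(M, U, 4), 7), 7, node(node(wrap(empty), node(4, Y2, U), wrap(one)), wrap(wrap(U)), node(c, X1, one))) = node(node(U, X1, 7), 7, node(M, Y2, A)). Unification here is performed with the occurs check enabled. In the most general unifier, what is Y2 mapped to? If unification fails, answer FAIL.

wrap(wrap(nil))

Decompose node/3: node(nil, node(M, U, 4), 7) = node(U, X1, 7),  7 = 7,  node(node(wrap(empty), node(4, Y2, U), wrap(one)), wrap(wrap(U)), node(c, X1, one)) = node(M, Y2, A).
Decompose node/3: nil = U,  node(M, U, 4) = X1,  7 = 7.
Bind U := nil; substituting into the 2 remaining equations that mention U gives: node(M, nil, 4) = X1,  node(node(wrap(empty), node(4, Y2, nil), wrap(one)), wrap(wrap(nil)), node(c, X1, one)) = node(M, Y2, A).
Bind X1 := node(M, nil, 4); substituting into the one remaining equation that mentions X1 gives: node(node(wrap(empty), node(4, Y2, nil), wrap(one)), wrap(wrap(nil)), node(c, node(M, nil, 4), one)) = node(M, Y2, A).
Delete trivial equation 7 = 7.
Delete trivial equation 7 = 7.
Decompose node/3: node(wrap(empty), node(4, Y2, nil), wrap(one)) = M,  wrap(wrap(nil)) = Y2,  node(c, node(M, nil, 4), one) = A.
Bind M := node(wrap(empty), node(4, Y2, nil), wrap(one)); substituting into the one remaining equation that mentions M gives: node(c, node(node(wrap(empty), node(4, Y2, nil), wrap(one)), nil, 4), one) = A. Substituting into the earlier binding gives X1 := node(node(wrap(empty), node(4, Y2, nil), wrap(one)), nil, 4).
Bind Y2 := wrap(wrap(nil)); substituting into the remaining equation gives: node(c, node(node(wrap(empty), node(4, wrap(wrap(nil)), nil), wrap(one)), nil, 4), one) = A. Substituting into the earlier bindings gives X1 := node(node(wrap(empty), node(4, wrap(wrap(nil)), nil), wrap(one)), nil, 4), M := node(wrap(empty), node(4, wrap(wrap(nil)), nil), wrap(one)).
Bind A := node(c, node(node(wrap(empty), node(4, wrap(wrap(nil)), nil), wrap(one)), nil, 4), one).
MGU = { U -> nil, X1 -> node(node(wrap(empty), node(4, wrap(wrap(nil)), nil), wrap(one)), nil, 4), M -> node(wrap(empty), node(4, wrap(wrap(nil)), nil), wrap(one)), Y2 -> wrap(wrap(nil)), A -> node(c, node(node(wrap(empty), node(4, wrap(wrap(nil)), nil), wrap(one)), nil, 4), one) }, so Y2 -> wrap(wrap(nil)).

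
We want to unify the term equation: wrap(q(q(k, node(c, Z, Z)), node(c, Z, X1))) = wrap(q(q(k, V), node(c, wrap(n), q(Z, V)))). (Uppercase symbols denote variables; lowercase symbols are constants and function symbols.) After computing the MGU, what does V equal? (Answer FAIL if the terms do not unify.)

node(c, wrap(n), wrap(n))

Decompose wrap/1: q(q(k, node(c, Z, Z)), node(c, Z, X1)) = q(q(k, V), node(c, wrap(n), q(Z, V))).
Decompose q/2: q(k, node(c, Z, Z)) = q(k, V),  node(c, Z, X1) = node(c, wrap(n), q(Z, V)).
Decompose q/2: k = k,  node(c, Z, Z) = V.
Delete trivial equation k = k.
Bind V := node(c, Z, Z); substituting into the remaining equation gives: node(c, Z, X1) = node(c, wrap(n), q(Z, node(c, Z, Z))).
Decompose node/3: c = c,  Z = wrap(n),  X1 = q(Z, node(c, Z, Z)).
Delete trivial equation c = c.
Bind Z := wrap(n); substituting into the remaining equation gives: X1 = q(wrap(n), node(c, wrap(n), wrap(n))). Substituting into the earlier binding gives V := node(c, wrap(n), wrap(n)).
Bind X1 := q(wrap(n), node(c, wrap(n), wrap(n))).
MGU = { V ↦ node(c, wrap(n), wrap(n)), Z ↦ wrap(n), X1 ↦ q(wrap(n), node(c, wrap(n), wrap(n))) }, so V ↦ node(c, wrap(n), wrap(n)).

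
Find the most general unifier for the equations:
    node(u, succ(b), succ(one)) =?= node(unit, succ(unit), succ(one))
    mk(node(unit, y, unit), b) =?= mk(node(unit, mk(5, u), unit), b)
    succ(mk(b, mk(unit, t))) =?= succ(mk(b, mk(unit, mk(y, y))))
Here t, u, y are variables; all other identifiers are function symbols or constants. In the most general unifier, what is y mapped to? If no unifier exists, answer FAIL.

Decompose node/3: u =?= unit,  succ(b) =?= succ(unit),  succ(one) =?= succ(one).
Bind u := unit; substituting into the one remaining equation that mentions u gives: mk(node(unit, y, unit), b) =?= mk(node(unit, mk(5, unit), unit), b).
Decompose succ/1: b =?= unit.
Clash: constants b and unit differ; no unifier exists.

FAIL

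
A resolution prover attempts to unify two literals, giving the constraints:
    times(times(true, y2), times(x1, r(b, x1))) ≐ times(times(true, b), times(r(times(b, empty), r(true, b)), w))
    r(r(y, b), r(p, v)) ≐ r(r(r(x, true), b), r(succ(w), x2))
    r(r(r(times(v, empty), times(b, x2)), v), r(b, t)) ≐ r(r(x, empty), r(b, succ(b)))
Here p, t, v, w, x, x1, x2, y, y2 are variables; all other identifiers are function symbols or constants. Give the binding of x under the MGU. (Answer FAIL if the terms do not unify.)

r(times(empty, empty), times(b, empty))

Decompose times/2: times(true, y2) ≐ times(true, b),  times(x1, r(b, x1)) ≐ times(r(times(b, empty), r(true, b)), w).
Decompose times/2: true ≐ true,  y2 ≐ b.
Delete trivial equation true ≐ true.
Bind y2 := b; no other remaining equation mentions y2.
Decompose times/2: x1 ≐ r(times(b, empty), r(true, b)),  r(b, x1) ≐ w.
Bind x1 := r(times(b, empty), r(true, b)); substituting into the one remaining equation that mentions x1 gives: r(b, r(times(b, empty), r(true, b))) ≐ w.
Bind w := r(b, r(times(b, empty), r(true, b))); substituting into the one remaining equation that mentions w gives: r(r(y, b), r(p, v)) ≐ r(r(r(x, true), b), r(succ(r(b, r(times(b, empty), r(true, b)))), x2)).
Decompose r/2: r(y, b) ≐ r(r(x, true), b),  r(p, v) ≐ r(succ(r(b, r(times(b, empty), r(true, b)))), x2).
Decompose r/2: y ≐ r(x, true),  b ≐ b.
Bind y := r(x, true); no other remaining equation mentions y.
Delete trivial equation b ≐ b.
Decompose r/2: p ≐ succ(r(b, r(times(b, empty), r(true, b)))),  v ≐ x2.
Bind p := succ(r(b, r(times(b, empty), r(true, b)))); no other remaining equation mentions p.
Bind v := x2; substituting into the remaining equation gives: r(r(r(times(x2, empty), times(b, x2)), x2), r(b, t)) ≐ r(r(x, empty), r(b, succ(b))).
Decompose r/2: r(r(times(x2, empty), times(b, x2)), x2) ≐ r(x, empty),  r(b, t) ≐ r(b, succ(b)).
Decompose r/2: r(times(x2, empty), times(b, x2)) ≐ x,  x2 ≐ empty.
Bind x := r(times(x2, empty), times(b, x2)); no other remaining equation mentions x. Substituting into the earlier binding gives y := r(r(times(x2, empty), times(b, x2)), true).
Bind x2 := empty; no other remaining equation mentions x2. Substituting into the earlier bindings gives y := r(r(times(empty, empty), times(b, empty)), true), v := empty, x := r(times(empty, empty), times(b, empty)).
Decompose r/2: b ≐ b,  t ≐ succ(b).
Delete trivial equation b ≐ b.
Bind t := succ(b).
MGU = { y2 := b, x1 := r(times(b, empty), r(true, b)), w := r(b, r(times(b, empty), r(true, b))), y := r(r(times(empty, empty), times(b, empty)), true), p := succ(r(b, r(times(b, empty), r(true, b)))), v := empty, x := r(times(empty, empty), times(b, empty)), x2 := empty, t := succ(b) }, so x := r(times(empty, empty), times(b, empty)).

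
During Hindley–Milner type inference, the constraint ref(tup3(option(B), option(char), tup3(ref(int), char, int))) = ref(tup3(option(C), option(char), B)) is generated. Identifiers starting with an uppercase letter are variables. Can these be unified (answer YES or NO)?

YES

Decompose ref/1: tup3(option(B), option(char), tup3(ref(int), char, int)) = tup3(option(C), option(char), B).
Decompose tup3/3: option(B) = option(C),  option(char) = option(char),  tup3(ref(int), char, int) = B.
Decompose option/1: B = C.
Bind B := C; substituting into the one remaining equation that mentions B gives: tup3(ref(int), char, int) = C.
Delete trivial equation option(char) = option(char).
Bind C := tup3(ref(int), char, int). Substituting into the earlier binding gives B := tup3(ref(int), char, int).
No equations remain and no clash or occurs-check failure arose, so a unifier exists.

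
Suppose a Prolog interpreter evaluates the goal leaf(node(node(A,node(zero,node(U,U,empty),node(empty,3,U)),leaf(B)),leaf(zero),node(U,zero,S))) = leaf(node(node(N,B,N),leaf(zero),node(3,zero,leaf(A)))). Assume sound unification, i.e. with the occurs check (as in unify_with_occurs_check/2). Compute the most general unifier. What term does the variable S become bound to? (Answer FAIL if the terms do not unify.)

Decompose leaf/1: node(node(A,node(zero,node(U,U,empty),node(empty,3,U)),leaf(B)),leaf(zero),node(U,zero,S)) = node(node(N,B,N),leaf(zero),node(3,zero,leaf(A))).
Decompose node/3: node(A,node(zero,node(U,U,empty),node(empty,3,U)),leaf(B)) = node(N,B,N),  leaf(zero) = leaf(zero),  node(U,zero,S) = node(3,zero,leaf(A)).
Decompose node/3: A = N,  node(zero,node(U,U,empty),node(empty,3,U)) = B,  leaf(B) = N.
Bind A := N; substituting into the one remaining equation that mentions A gives: node(U,zero,S) = node(3,zero,leaf(N)).
Bind B := node(zero,node(U,U,empty),node(empty,3,U)); substituting into the one remaining equation that mentions B gives: leaf(node(zero,node(U,U,empty),node(empty,3,U))) = N.
Bind N := leaf(node(zero,node(U,U,empty),node(empty,3,U))); substituting into the one remaining equation that mentions N gives: node(U,zero,S) = node(3,zero,leaf(leaf(node(zero,node(U,U,empty),node(empty,3,U))))). Substituting into the earlier binding gives A := leaf(node(zero,node(U,U,empty),node(empty,3,U))).
Delete trivial equation leaf(zero) = leaf(zero).
Decompose node/3: U = 3,  zero = zero,  S = leaf(leaf(node(zero,node(U,U,empty),node(empty,3,U)))).
Bind U := 3; substituting into the one remaining equation that mentions U gives: S = leaf(leaf(node(zero,node(3,3,empty),node(empty,3,3)))). Substituting into the earlier bindings gives A := leaf(node(zero,node(3,3,empty),node(empty,3,3))), B := node(zero,node(3,3,empty),node(empty,3,3)), N := leaf(node(zero,node(3,3,empty),node(empty,3,3))).
Delete trivial equation zero = zero.
Bind S := leaf(leaf(node(zero,node(3,3,empty),node(empty,3,3)))).
MGU = { A -> leaf(node(zero,node(3,3,empty),node(empty,3,3))), B -> node(zero,node(3,3,empty),node(empty,3,3)), N -> leaf(node(zero,node(3,3,empty),node(empty,3,3))), U -> 3, S -> leaf(leaf(node(zero,node(3,3,empty),node(empty,3,3)))) }, so S -> leaf(leaf(node(zero,node(3,3,empty),node(empty,3,3)))).

leaf(leaf(node(zero,node(3,3,empty),node(empty,3,3))))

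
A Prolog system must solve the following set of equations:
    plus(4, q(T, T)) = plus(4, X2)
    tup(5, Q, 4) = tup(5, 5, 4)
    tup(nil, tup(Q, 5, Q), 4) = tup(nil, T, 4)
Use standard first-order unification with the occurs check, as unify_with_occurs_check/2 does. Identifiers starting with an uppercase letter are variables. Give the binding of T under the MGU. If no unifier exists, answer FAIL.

Decompose plus/2: 4 = 4,  q(T, T) = X2.
Delete trivial equation 4 = 4.
Bind X2 := q(T, T); no other remaining equation mentions X2.
Decompose tup/3: 5 = 5,  Q = 5,  4 = 4.
Delete trivial equation 5 = 5.
Bind Q := 5; substituting into the one remaining equation that mentions Q gives: tup(nil, tup(5, 5, 5), 4) = tup(nil, T, 4).
Delete trivial equation 4 = 4.
Decompose tup/3: nil = nil,  tup(5, 5, 5) = T,  4 = 4.
Delete trivial equation nil = nil.
Bind T := tup(5, 5, 5); no other remaining equation mentions T. Substituting into the earlier binding gives X2 := q(tup(5, 5, 5), tup(5, 5, 5)).
Delete trivial equation 4 = 4.
MGU = { X2 ↦ q(tup(5, 5, 5), tup(5, 5, 5)), Q ↦ 5, T ↦ tup(5, 5, 5) }, so T ↦ tup(5, 5, 5).

tup(5, 5, 5)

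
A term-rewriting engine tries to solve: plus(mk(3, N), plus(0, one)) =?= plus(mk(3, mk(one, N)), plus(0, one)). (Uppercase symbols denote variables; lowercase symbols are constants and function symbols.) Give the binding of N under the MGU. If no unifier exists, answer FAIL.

Decompose plus/2: mk(3, N) =?= mk(3, mk(one, N)),  plus(0, one) =?= plus(0, one).
Decompose mk/2: 3 =?= 3,  N =?= mk(one, N).
Delete trivial equation 3 =?= 3.
Occurs check fails: N occurs in mk(one, N); the equation N =?= mk(one, N) has no finite solution.

FAIL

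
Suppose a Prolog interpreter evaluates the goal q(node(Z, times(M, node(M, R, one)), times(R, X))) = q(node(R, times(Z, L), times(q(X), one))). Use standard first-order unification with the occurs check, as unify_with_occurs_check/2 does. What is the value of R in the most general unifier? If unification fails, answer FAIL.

Decompose q/1: node(Z, times(M, node(M, R, one)), times(R, X)) = node(R, times(Z, L), times(q(X), one)).
Decompose node/3: Z = R,  times(M, node(M, R, one)) = times(Z, L),  times(R, X) = times(q(X), one).
Bind Z := R; substituting into the one remaining equation that mentions Z gives: times(M, node(M, R, one)) = times(R, L).
Decompose times/2: M = R,  node(M, R, one) = L.
Bind M := R; substituting into the one remaining equation that mentions M gives: node(R, R, one) = L.
Bind L := node(R, R, one); no other remaining equation mentions L.
Decompose times/2: R = q(X),  X = one.
Bind R := q(X); no other remaining equation mentions R. Substituting into the earlier bindings gives Z := q(X), M := q(X), L := node(q(X), q(X), one).
Bind X := one. Substituting into the earlier bindings gives Z := q(one), M := q(one), L := node(q(one), q(one), one), R := q(one).
MGU = { Z = q(one), M = q(one), L = node(q(one), q(one), one), R = q(one), X = one }, so R = q(one).

q(one)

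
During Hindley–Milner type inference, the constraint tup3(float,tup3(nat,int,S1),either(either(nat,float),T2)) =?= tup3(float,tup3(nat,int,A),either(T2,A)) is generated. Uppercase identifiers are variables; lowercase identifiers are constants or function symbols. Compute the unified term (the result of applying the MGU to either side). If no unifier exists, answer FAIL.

tup3(float,tup3(nat,int,either(nat,float)),either(either(nat,float),either(nat,float)))

Decompose tup3/3: float =?= float,  tup3(nat,int,S1) =?= tup3(nat,int,A),  either(either(nat,float),T2) =?= either(T2,A).
Delete trivial equation float =?= float.
Decompose tup3/3: nat =?= nat,  int =?= int,  S1 =?= A.
Delete trivial equation nat =?= nat.
Delete trivial equation int =?= int.
Bind S1 := A; no other remaining equation mentions S1.
Decompose either/2: either(nat,float) =?= T2,  T2 =?= A.
Bind T2 := either(nat,float); substituting into the remaining equation gives: either(nat,float) =?= A.
Bind A := either(nat,float). Substituting into the earlier binding gives S1 := either(nat,float).
Applying the MGU to either side gives tup3(float,tup3(nat,int,either(nat,float)),either(either(nat,float),either(nat,float))).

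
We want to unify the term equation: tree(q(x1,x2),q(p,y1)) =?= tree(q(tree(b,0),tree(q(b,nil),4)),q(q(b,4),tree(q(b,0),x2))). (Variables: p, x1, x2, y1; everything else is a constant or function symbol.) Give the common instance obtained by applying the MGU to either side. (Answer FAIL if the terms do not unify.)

Decompose tree/2: q(x1,x2) =?= q(tree(b,0),tree(q(b,nil),4)),  q(p,y1) =?= q(q(b,4),tree(q(b,0),x2)).
Decompose q/2: x1 =?= tree(b,0),  x2 =?= tree(q(b,nil),4).
Bind x1 := tree(b,0); no other remaining equation mentions x1.
Bind x2 := tree(q(b,nil),4); substituting into the remaining equation gives: q(p,y1) =?= q(q(b,4),tree(q(b,0),tree(q(b,nil),4))).
Decompose q/2: p =?= q(b,4),  y1 =?= tree(q(b,0),tree(q(b,nil),4)).
Bind p := q(b,4); no other remaining equation mentions p.
Bind y1 := tree(q(b,0),tree(q(b,nil),4)).
Applying the MGU to either side gives tree(q(tree(b,0),tree(q(b,nil),4)),q(q(b,4),tree(q(b,0),tree(q(b,nil),4)))).

tree(q(tree(b,0),tree(q(b,nil),4)),q(q(b,4),tree(q(b,0),tree(q(b,nil),4))))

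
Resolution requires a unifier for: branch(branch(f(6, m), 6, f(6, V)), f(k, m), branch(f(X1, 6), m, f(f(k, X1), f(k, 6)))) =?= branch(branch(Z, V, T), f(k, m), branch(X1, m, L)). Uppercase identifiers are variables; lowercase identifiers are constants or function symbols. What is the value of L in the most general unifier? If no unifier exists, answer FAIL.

FAIL

Decompose branch/3: branch(f(6, m), 6, f(6, V)) =?= branch(Z, V, T),  f(k, m) =?= f(k, m),  branch(f(X1, 6), m, f(f(k, X1), f(k, 6))) =?= branch(X1, m, L).
Decompose branch/3: f(6, m) =?= Z,  6 =?= V,  f(6, V) =?= T.
Bind Z := f(6, m); no other remaining equation mentions Z.
Bind V := 6; substituting into the one remaining equation that mentions V gives: f(6, 6) =?= T.
Bind T := f(6, 6); no other remaining equation mentions T.
Delete trivial equation f(k, m) =?= f(k, m).
Decompose branch/3: f(X1, 6) =?= X1,  m =?= m,  f(f(k, X1), f(k, 6)) =?= L.
Occurs check fails: X1 occurs in f(X1, 6); the equation X1 =?= f(X1, 6) has no finite solution.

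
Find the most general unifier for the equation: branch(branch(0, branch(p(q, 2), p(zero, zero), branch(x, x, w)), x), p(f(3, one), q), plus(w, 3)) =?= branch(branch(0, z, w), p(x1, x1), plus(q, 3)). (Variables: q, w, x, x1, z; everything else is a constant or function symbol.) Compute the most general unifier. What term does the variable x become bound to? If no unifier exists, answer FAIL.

Decompose branch/3: branch(0, branch(p(q, 2), p(zero, zero), branch(x, x, w)), x) =?= branch(0, z, w),  p(f(3, one), q) =?= p(x1, x1),  plus(w, 3) =?= plus(q, 3).
Decompose branch/3: 0 =?= 0,  branch(p(q, 2), p(zero, zero), branch(x, x, w)) =?= z,  x =?= w.
Delete trivial equation 0 =?= 0.
Bind z := branch(p(q, 2), p(zero, zero), branch(x, x, w)); no other remaining equation mentions z.
Bind x := w; no other remaining equation mentions x. Substituting into the earlier binding gives z := branch(p(q, 2), p(zero, zero), branch(w, w, w)).
Decompose p/2: f(3, one) =?= x1,  q =?= x1.
Bind x1 := f(3, one); substituting into the one remaining equation that mentions x1 gives: q =?= f(3, one).
Bind q := f(3, one); substituting into the remaining equation gives: plus(w, 3) =?= plus(f(3, one), 3). Substituting into the earlier binding gives z := branch(p(f(3, one), 2), p(zero, zero), branch(w, w, w)).
Decompose plus/2: w =?= f(3, one),  3 =?= 3.
Bind w := f(3, one); no other remaining equation mentions w. Substituting into the earlier bindings gives z := branch(p(f(3, one), 2), p(zero, zero), branch(f(3, one), f(3, one), f(3, one))), x := f(3, one).
Delete trivial equation 3 =?= 3.
MGU = { z ↦ branch(p(f(3, one), 2), p(zero, zero), branch(f(3, one), f(3, one), f(3, one))), x ↦ f(3, one), x1 ↦ f(3, one), q ↦ f(3, one), w ↦ f(3, one) }, so x ↦ f(3, one).

f(3, one)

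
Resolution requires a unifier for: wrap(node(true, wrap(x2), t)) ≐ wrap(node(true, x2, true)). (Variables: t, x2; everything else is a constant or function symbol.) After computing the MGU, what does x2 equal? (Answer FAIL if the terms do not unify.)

FAIL

Decompose wrap/1: node(true, wrap(x2), t) ≐ node(true, x2, true).
Decompose node/3: true ≐ true,  wrap(x2) ≐ x2,  t ≐ true.
Delete trivial equation true ≐ true.
Occurs check fails: x2 occurs in wrap(x2); the equation x2 ≐ wrap(x2) has no finite solution.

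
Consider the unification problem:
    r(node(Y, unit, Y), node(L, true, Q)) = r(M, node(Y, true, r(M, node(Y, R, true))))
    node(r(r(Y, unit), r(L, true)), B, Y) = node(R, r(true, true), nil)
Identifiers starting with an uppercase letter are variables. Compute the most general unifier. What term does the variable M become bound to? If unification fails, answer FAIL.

node(nil, unit, nil)

Decompose r/2: node(Y, unit, Y) = M,  node(L, true, Q) = node(Y, true, r(M, node(Y, R, true))).
Bind M := node(Y, unit, Y); substituting into the one remaining equation that mentions M gives: node(L, true, Q) = node(Y, true, r(node(Y, unit, Y), node(Y, R, true))).
Decompose node/3: L = Y,  true = true,  Q = r(node(Y, unit, Y), node(Y, R, true)).
Bind L := Y; substituting into the one remaining equation that mentions L gives: node(r(r(Y, unit), r(Y, true)), B, Y) = node(R, r(true, true), nil).
Delete trivial equation true = true.
Bind Q := r(node(Y, unit, Y), node(Y, R, true)); no other remaining equation mentions Q.
Decompose node/3: r(r(Y, unit), r(Y, true)) = R,  B = r(true, true),  Y = nil.
Bind R := r(r(Y, unit), r(Y, true)); no other remaining equation mentions R. Substituting into the earlier binding gives Q := r(node(Y, unit, Y), node(Y, r(r(Y, unit), r(Y, true)), true)).
Bind B := r(true, true); no other remaining equation mentions B.
Bind Y := nil. Substituting into the earlier bindings gives M := node(nil, unit, nil), L := nil, Q := r(node(nil, unit, nil), node(nil, r(r(nil, unit), r(nil, true)), true)), R := r(r(nil, unit), r(nil, true)).
MGU = { M -> node(nil, unit, nil), L -> nil, Q -> r(node(nil, unit, nil), node(nil, r(r(nil, unit), r(nil, true)), true)), R -> r(r(nil, unit), r(nil, true)), B -> r(true, true), Y -> nil }, so M -> node(nil, unit, nil).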